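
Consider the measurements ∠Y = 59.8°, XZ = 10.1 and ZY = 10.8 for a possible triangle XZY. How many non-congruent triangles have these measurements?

2

ZY·sin Y = 10.8·sin(59.8°) ≈ 9.334.
Since ZY sin Y < XZ < ZY (9.334 < 10.1 < 10.8), two triangles exist.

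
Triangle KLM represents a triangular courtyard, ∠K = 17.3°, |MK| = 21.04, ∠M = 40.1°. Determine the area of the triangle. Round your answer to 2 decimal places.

The third angle is ∠L = 180° − ∠M − ∠K = 122.60°.
Law of sines: |LM| = |MK|·sin K/sin L ≈ 7.4268.
Law of sines: |KL| = |MK|·sin M/sin L ≈ 16.087.
Area = ½·|MK|·|LM|·sin M ≈ 50.326.

50.33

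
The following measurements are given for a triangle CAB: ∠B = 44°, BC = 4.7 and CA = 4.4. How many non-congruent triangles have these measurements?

2

BC·sin B = 4.7·sin(44°) ≈ 3.265.
Since BC sin B < CA < BC (3.265 < 4.4 < 4.7), two triangles exist.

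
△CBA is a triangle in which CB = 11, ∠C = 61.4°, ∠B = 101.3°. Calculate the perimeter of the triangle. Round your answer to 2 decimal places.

perimeter ≈ 79.75

The third angle is ∠A = 180° − ∠C − ∠B = 17.30°.
Law of sines: BA = CB·sin C/sin A ≈ 32.477.
Law of sines: AC = CB·sin B/sin A ≈ 36.273.
Semiperimeter s = (32.477+36.273+11)/2 = 39.875.
Perimeter = 32.477 + 36.273 + 11 = 79.75.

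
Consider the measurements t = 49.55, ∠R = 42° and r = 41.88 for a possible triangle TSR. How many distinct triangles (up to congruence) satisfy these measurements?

2

t·sin R = 49.55·sin(42°) ≈ 33.16.
Since t sin R < r < t (33.16 < 41.88 < 49.55), two triangles exist.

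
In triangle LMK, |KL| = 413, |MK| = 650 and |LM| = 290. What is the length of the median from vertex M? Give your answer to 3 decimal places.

458.975

Median from M: ½√(2·|LM|² + 2·|MK|² − |KL|²) ≈ 458.97.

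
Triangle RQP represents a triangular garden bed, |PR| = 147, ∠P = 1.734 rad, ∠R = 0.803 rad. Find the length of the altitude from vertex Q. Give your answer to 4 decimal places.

The third angle is ∠Q = π − ∠P − ∠R = 0.605 rad.
Law of sines: |QP| = |PR|·sin R/sin Q ≈ 186.05.
Law of sines: |RQ| = |PR|·sin P/sin Q ≈ 255.17.
Area = ½·|PR|·|QP|·sin P ≈ 13493.
The altitude from Q has length 2·area/|PR| ≈ 183.58.

h_Q ≈ 183.5817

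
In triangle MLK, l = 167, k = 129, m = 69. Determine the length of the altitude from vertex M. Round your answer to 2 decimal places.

120.13

Semiperimeter s = (69 + 167 + 129)/2 = 182.5.
Heron's formula: area = √(182.5·113.5·15.5·53.5) ≈ 4144.5.
The altitude from M has length 2·area/m ≈ 120.13.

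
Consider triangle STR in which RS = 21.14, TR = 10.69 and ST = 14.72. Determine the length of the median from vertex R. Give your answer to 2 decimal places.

Median from R: ½√(2·TR² + 2·RS² − ST²) ≈ 15.047.

m_R ≈ 15.05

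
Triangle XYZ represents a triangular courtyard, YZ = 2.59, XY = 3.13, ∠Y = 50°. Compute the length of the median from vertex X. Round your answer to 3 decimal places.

By the law of cosines, ZX² = XY² + YZ² − 2·XY·YZ·cos Y = 6.0832, so ZX ≈ 2.4664.
Median from X: ½√(2·ZX² + 2·XY² − YZ²) ≈ 2.5026.

m_X ≈ 2.503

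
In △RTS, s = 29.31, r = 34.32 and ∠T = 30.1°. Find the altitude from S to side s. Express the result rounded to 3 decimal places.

h_S ≈ 17.212

By the law of cosines, t² = s² + r² − 2·s·r·cos T = 296.39, so t ≈ 17.216.
Area = ½·s·r·sin T ≈ 252.24.
The altitude from S has length 2·area/s ≈ 17.212.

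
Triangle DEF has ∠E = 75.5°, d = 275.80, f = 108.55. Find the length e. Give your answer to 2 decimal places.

269.92

By the law of cosines, e² = f² + d² − 2·f·d·cos E = 72857, so e ≈ 269.92.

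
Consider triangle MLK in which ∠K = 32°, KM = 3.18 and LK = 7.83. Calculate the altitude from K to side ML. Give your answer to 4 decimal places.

By the law of cosines, ML² = LK² + KM² − 2·LK·KM·cos K = 29.19, so ML ≈ 5.4027.
Area = ½·LK·KM·sin K ≈ 6.5973.
The altitude from K has length 2·area/ML ≈ 2.4422.

h_K ≈ 2.4422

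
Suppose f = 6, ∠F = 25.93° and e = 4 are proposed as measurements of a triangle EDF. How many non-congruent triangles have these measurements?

e·sin F = 4·sin(25.93°) ≈ 1.749.
Since f ≥ e, exactly one triangle exists.

1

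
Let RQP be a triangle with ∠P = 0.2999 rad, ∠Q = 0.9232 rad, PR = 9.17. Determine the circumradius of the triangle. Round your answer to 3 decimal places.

5.749

The third angle is ∠R = π − ∠Q − ∠P = 1.9185 rad.
Law of sines: QP = PR·sin R/sin Q ≈ 10.81.
Law of sines: RQ = PR·sin P/sin Q ≈ 3.3968.
Circumradius = PR/(2 sin Q) ≈ 5.749.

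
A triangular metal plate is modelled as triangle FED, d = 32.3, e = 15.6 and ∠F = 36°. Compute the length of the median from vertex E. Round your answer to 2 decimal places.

By the law of cosines, f² = e² + d² − 2·e·d·cos F = 471.36, so f ≈ 21.711.
Median from E: ½√(2·d² + 2·f² − e²) ≈ 26.391.

26.39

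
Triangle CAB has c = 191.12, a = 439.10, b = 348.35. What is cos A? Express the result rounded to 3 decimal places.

By the law of cosines, cos A = (b² + c² − a²) / (2·b·c) ≈ -0.26236, so ∠A ≈ 105.21°.

cos A ≈ -0.262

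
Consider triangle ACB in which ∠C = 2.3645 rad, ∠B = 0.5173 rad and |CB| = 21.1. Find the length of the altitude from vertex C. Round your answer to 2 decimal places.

The third angle is ∠A = π − ∠C − ∠B = 0.2598 rad.
Law of sines: |BA| = |CB|·sin C/sin A ≈ 57.597.
Law of sines: |AC| = |CB|·sin B/sin A ≈ 40.621.
Area = ½·|CB|·|BA|·sin B ≈ 300.5.
The altitude from C has length 2·area/|BA| ≈ 10.435.

10.43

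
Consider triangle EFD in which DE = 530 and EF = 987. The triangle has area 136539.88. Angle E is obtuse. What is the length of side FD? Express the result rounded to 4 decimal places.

From area = ½·DE·EF·sin E, we get sin E = 2·area/(DE·EF) ≈ 0.52203.
Taking the obtuse solution, ∠E ≈ 148.53°.
Law of cosines then gives FD ≈ 1465.4.

1465.4070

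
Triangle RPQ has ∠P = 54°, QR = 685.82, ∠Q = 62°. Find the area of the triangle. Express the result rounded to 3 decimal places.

area ≈ 230689.467

The third angle is ∠R = 180° − ∠P − ∠Q = 64.00°.
Law of sines: PQ = QR·sin R/sin P ≈ 761.93.
Law of sines: RP = QR·sin Q/sin P ≈ 748.49.
Area = ½·QR·PQ·sin Q ≈ 2.3069e+05.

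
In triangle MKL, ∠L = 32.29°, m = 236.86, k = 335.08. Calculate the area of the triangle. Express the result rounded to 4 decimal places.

Area = ½·m·k·sin L ≈ 21199.

area ≈ 21199.1298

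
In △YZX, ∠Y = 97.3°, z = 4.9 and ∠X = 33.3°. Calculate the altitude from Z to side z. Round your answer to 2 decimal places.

The third angle is ∠Z = 180° − ∠X − ∠Y = 49.40°.
Law of sines: y = z·sin Y/sin Z ≈ 6.4012.
Law of sines: x = z·sin X/sin Z ≈ 3.5431.
Area = ½·z·y·sin X ≈ 8.6104.
The altitude from Z has length 2·area/z ≈ 3.5144.

h_Z ≈ 3.51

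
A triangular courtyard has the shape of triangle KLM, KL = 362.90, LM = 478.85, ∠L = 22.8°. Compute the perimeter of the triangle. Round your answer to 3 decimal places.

1043.246

By the law of cosines, MK² = KL² + LM² − 2·KL·LM·cos L = 40601, so MK ≈ 201.5.
Semiperimeter s = (478.85+201.5+362.9)/2 = 521.62.
Perimeter = 478.85 + 201.5 + 362.9 = 1043.2.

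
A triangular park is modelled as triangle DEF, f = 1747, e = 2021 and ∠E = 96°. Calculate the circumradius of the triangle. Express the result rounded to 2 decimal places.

1016.07

Law of sines: sin F = f·sin E/e ≈ 0.85969.
Since e ≥ f, only the acute value applies: ∠F ≈ 59.28°.
Then ∠D = 180° − ∠E − ∠F ≈ 24.72°.
Law of sines gives d = e·sin D/sin E ≈ 849.75.
Circumradius = e/(2 sin E) ≈ 1016.1.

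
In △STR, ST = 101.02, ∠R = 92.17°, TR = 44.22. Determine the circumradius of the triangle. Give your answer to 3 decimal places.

Law of sines: sin S = TR·sin R/ST ≈ 0.43742.
Since ST ≥ TR, only the acute value applies: ∠S ≈ 25.94°.
Then ∠T = 180° − ∠R − ∠S ≈ 61.89°.
Law of sines gives RS = ST·sin T/sin R ≈ 89.169.
Circumradius = ST/(2 sin R) ≈ 50.546.

50.546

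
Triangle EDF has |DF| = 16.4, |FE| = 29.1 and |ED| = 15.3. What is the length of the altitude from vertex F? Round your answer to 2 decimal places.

Semiperimeter s = (16.4 + 29.1 + 15.3)/2 = 30.4.
Heron's formula: area = √(30.4·14·1.3·15.1) ≈ 91.403.
The altitude from F has length 2·area/|ED| ≈ 11.948.

11.95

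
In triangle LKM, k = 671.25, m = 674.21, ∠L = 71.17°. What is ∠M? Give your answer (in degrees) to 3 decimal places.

By the law of cosines, l² = k² + m² − 2·k·m·cos L = 6.13e+05, so l ≈ 782.94.
Law of cosines again: cos M = (l² + k² − m²)/(2·l·k) ≈ 0.57941, so ∠M ≈ 54.59°.

54.591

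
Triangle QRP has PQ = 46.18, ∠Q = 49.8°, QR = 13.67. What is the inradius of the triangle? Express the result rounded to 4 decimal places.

r ≈ 4.8883

By the law of cosines, RP² = PQ² + QR² − 2·PQ·QR·cos Q = 1504.5, so RP ≈ 38.788.
Area = ½·PQ·QR·sin Q ≈ 241.08.
Semiperimeter s = (38.788+46.18+13.67)/2 = 49.319.
Inradius = area/s = 241.08/49.319 ≈ 4.8883.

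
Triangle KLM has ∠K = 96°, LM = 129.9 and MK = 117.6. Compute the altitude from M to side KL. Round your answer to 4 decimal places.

Law of sines: sin L = MK·sin K/LM ≈ 0.90035.
Since LM ≥ MK, only the acute value applies: ∠L ≈ 64.20°.
Then ∠M = 180° − ∠K − ∠L ≈ 19.80°.
Law of sines gives KL = LM·sin M/sin K ≈ 44.235.
Area = ½·LM·MK·sin M ≈ 2586.8.
The altitude from M has length 2·area/KL ≈ 116.96.

h_M ≈ 116.9558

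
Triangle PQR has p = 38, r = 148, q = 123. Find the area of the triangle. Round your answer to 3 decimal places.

Semiperimeter s = (38 + 123 + 148)/2 = 154.5.
Heron's formula: area = √(154.5·116.5·31.5·6.5) ≈ 1919.7.

area ≈ 1919.726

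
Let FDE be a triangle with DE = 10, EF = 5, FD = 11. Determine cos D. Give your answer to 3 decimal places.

cos D ≈ 0.891

By the law of cosines, cos D = (FD² + DE² − EF²) / (2·FD·DE) ≈ 0.89091, so ∠D ≈ 27.01°.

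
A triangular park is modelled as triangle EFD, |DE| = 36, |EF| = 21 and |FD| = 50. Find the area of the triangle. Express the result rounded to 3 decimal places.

Semiperimeter s = (50 + 36 + 21)/2 = 53.5.
Heron's formula: area = √(53.5·3.5·17.5·32.5) ≈ 326.34.

area ≈ 326.341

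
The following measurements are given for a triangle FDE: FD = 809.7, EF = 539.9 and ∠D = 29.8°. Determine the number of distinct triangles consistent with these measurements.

2

FD·sin D = 809.7·sin(29.8°) ≈ 402.4.
Since FD sin D < EF < FD (402.4 < 539.9 < 809.7), two triangles exist.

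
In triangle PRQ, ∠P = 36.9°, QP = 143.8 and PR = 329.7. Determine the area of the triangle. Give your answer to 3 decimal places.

14233.220

Area = ½·QP·PR·sin P ≈ 14233.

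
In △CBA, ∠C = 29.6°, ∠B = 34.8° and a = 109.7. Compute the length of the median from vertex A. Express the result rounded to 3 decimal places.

34.731

The third angle is ∠A = 180° − ∠C − ∠B = 115.60°.
Law of sines: c = a·sin C/sin A ≈ 60.084.
Law of sines: b = a·sin B/sin A ≈ 69.422.
Median from A: ½√(2·c² + 2·b² − a²) ≈ 34.731.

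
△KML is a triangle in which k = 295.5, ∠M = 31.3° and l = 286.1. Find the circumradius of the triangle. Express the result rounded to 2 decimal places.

151.25

By the law of cosines, m² = l² + k² − 2·l·k·cos M = 24697, so m ≈ 157.15.
Area = ½·l·k·sin M ≈ 21961.
Circumradius = m/(2 sin M) ≈ 151.25.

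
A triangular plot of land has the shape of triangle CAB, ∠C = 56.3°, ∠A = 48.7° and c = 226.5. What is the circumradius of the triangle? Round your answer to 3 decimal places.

The third angle is ∠B = 180° − ∠C − ∠A = 75.00°.
Law of sines: a = c·sin A/sin C ≈ 204.53.
Law of sines: b = c·sin B/sin C ≈ 262.97.
Circumradius = c/(2 sin C) ≈ 136.13.

136.125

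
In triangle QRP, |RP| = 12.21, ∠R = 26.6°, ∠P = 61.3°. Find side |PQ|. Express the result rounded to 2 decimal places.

The third angle is ∠Q = 180° − ∠R − ∠P = 92.10°.
Law of sines: |PQ| = |RP|·sin R/sin Q ≈ 5.4708.

5.47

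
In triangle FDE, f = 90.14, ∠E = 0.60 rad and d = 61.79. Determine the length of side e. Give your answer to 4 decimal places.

52.4347

By the law of cosines, e² = f² + d² − 2·f·d·cos E = 2749.4, so e ≈ 52.435.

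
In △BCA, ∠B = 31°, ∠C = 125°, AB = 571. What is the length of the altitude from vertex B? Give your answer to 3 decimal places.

232.247

The third angle is ∠A = 180° − ∠B − ∠C = 24.00°.
Law of sines: CA = AB·sin B/sin C ≈ 359.01.
Law of sines: BC = AB·sin A/sin C ≈ 283.52.
Area = ½·AB·CA·sin A ≈ 41690.
The altitude from B has length 2·area/CA ≈ 232.25.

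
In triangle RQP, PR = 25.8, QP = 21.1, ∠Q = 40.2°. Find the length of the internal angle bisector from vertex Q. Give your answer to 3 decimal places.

t_Q ≈ 25.488

Law of sines: sin R = QP·sin Q/PR ≈ 0.52787.
Since PR ≥ QP, only the acute value applies: ∠R ≈ 31.86°.
Then ∠P = 180° − ∠Q − ∠R ≈ 107.94°.
Law of sines gives RQ = PR·sin P/sin Q ≈ 38.029.
The bisector from Q has length 2·RQ·QP·cos(∠Q/2)/(RQ+QP) ≈ 25.488.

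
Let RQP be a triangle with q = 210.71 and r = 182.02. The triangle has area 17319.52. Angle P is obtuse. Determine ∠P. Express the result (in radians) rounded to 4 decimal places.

2.0145

From area = ½·r·q·sin P, we get sin P = 2·area/(r·q) ≈ 0.90315.
Taking the obtuse solution, ∠P ≈ 2.0145 rad.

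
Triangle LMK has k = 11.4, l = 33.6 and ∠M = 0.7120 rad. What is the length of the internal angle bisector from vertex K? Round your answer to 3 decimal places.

t_K ≈ 29.044

By the law of cosines, m² = k² + l² − 2·k·l·cos M = 678.95, so m ≈ 26.057.
Law of cosines again: cos K = (l² + m² − k²)/(2·l·m) ≈ 0.95828, so ∠K ≈ 0.2899 rad.
The bisector from K has length 2·l·m·cos(∠K/2)/(l+m) ≈ 29.044.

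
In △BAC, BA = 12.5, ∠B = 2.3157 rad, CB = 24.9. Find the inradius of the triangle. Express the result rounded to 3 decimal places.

r ≈ 3.177

By the law of cosines, AC² = CB² + BA² − 2·CB·BA·cos B = 1198.3, so AC ≈ 34.616.
Area = ½·CB·BA·sin B ≈ 114.41.
Semiperimeter s = (34.616+24.9+12.5)/2 = 36.008.
Inradius = area/s = 114.41/36.008 ≈ 3.1773.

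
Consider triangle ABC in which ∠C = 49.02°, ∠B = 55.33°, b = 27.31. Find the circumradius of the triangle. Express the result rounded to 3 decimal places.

16.603

The third angle is ∠A = 180° − ∠B − ∠C = 75.65°.
Law of sines: a = b·sin A/sin B ≈ 32.17.
Law of sines: c = b·sin C/sin B ≈ 25.068.
Circumradius = b/(2 sin B) ≈ 16.603.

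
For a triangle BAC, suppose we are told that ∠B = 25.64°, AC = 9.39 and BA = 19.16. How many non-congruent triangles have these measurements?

BA·sin B = 19.16·sin(25.64°) ≈ 8.291.
Since BA sin B < AC < BA (8.291 < 9.39 < 19.16), two triangles exist.

2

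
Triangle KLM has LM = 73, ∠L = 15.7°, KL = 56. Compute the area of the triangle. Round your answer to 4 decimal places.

553.1073

Area = ½·KL·LM·sin L ≈ 553.11.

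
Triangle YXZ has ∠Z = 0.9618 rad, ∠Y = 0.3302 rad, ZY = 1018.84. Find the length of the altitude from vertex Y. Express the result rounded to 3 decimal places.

The third angle is ∠X = π − ∠Z − ∠Y = 1.8496 rad.
Law of sines: XZ = ZY·sin Y/sin X ≈ 343.61.
Law of sines: YX = ZY·sin Z/sin X ≈ 869.24.
Area = ½·ZY·XZ·sin Z ≈ 1.4357e+05.
The altitude from Y has length 2·area/XZ ≈ 835.68.

835.676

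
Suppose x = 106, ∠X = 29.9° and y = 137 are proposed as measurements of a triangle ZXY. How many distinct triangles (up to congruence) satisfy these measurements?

2

y·sin X = 137·sin(29.9°) ≈ 68.29.
Since y sin X < x < y (68.29 < 106 < 137), two triangles exist.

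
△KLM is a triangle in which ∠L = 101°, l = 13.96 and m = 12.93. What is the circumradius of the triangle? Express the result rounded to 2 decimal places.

Law of sines: sin M = m·sin L/l ≈ 0.90920.
Since l ≥ m, only the acute value applies: ∠M ≈ 65.40°.
Then ∠K = 180° − ∠L − ∠M ≈ 13.60°.
Law of sines gives k = l·sin K/sin L ≈ 3.3452.
Circumradius = l/(2 sin L) ≈ 7.1106.

7.11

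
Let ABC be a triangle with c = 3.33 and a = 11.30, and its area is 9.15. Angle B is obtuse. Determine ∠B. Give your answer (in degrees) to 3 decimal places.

∠B ≈ 150.901°

From area = ½·c·a·sin B, we get sin B = 2·area/(c·a) ≈ 0.48633.
Taking the obtuse solution, ∠B ≈ 150.90°.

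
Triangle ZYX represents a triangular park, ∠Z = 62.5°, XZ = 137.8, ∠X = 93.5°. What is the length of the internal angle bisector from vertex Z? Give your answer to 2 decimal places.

The third angle is ∠Y = 180° − ∠X − ∠Z = 24.00°.
Law of sines: YX = XZ·sin Z/sin Y ≈ 300.51.
Law of sines: ZY = XZ·sin X/sin Y ≈ 338.16.
The bisector from Z has length 2·XZ·ZY·cos(∠Z/2)/(XZ+ZY) ≈ 167.4.

167.40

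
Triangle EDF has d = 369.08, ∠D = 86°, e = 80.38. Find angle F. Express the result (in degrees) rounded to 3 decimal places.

Law of sines: sin E = e·sin D/d ≈ 0.21725.
Since d ≥ e, only the acute value applies: ∠E ≈ 12.55°.
Then ∠F = 180° − ∠D − ∠E ≈ 81.45°.

∠F ≈ 81.452°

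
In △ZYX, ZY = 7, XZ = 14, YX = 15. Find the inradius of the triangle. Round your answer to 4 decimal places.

r ≈ 2.7080

Semiperimeter s = (15 + 14 + 7)/2 = 18.
Heron's formula: area = √(18·3·4·11) ≈ 48.744.
Inradius = area/s = 48.744/18 ≈ 2.708.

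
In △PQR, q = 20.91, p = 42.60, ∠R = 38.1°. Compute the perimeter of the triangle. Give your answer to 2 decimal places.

By the law of cosines, r² = p² + q² − 2·p·q·cos R = 850.04, so r ≈ 29.155.
Semiperimeter s = (42.6+20.91+29.155)/2 = 46.333.
Perimeter = 42.6 + 20.91 + 29.155 = 92.665.

92.67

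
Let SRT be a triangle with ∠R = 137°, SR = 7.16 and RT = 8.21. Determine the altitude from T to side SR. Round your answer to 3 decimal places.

h_T ≈ 5.599

By the law of cosines, TS² = SR² + RT² − 2·SR·RT·cos R = 204.65, so TS ≈ 14.306.
Area = ½·SR·RT·sin R ≈ 20.045.
The altitude from T has length 2·area/SR ≈ 5.5992.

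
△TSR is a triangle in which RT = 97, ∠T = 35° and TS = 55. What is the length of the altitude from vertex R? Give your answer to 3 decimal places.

55.637

By the law of cosines, SR² = RT² + TS² − 2·RT·TS·cos T = 3693.6, so SR ≈ 60.775.
Area = ½·RT·TS·sin T ≈ 1530.
The altitude from R has length 2·area/TS ≈ 55.637.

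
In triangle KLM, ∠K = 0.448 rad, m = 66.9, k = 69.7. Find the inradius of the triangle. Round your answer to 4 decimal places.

13.7706

Law of sines: sin M = m·sin K/k ≈ 0.41576.
Since k ≥ m, only the acute value applies: ∠M ≈ 0.429 rad.
Then ∠L = π − ∠K − ∠M ≈ 2.265 rad.
Law of sines gives l = k·sin L/sin K ≈ 123.69.
Area = ½·k·m·sin L ≈ 1792.2.
Semiperimeter s = (69.7+123.69+66.9)/2 = 130.14.
Inradius = area/s = 1792.2/130.14 ≈ 13.771.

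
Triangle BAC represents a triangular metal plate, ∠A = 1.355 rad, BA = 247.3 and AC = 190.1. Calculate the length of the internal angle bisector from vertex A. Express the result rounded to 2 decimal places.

t_A ≈ 167.48

By the law of cosines, CB² = BA² + AC² − 2·BA·AC·cos A = 77162, so CB ≈ 277.78.
The bisector from A has length 2·BA·AC·cos(∠A/2)/(BA+AC) ≈ 167.48.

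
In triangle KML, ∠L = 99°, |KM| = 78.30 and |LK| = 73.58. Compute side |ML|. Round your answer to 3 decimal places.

Law of sines: sin M = |LK|·sin L/|KM| ≈ 0.92815.
Since |KM| ≥ |LK|, only the acute value applies: ∠M ≈ 68.15°.
Then ∠K = 180° − ∠L − ∠M ≈ 12.85°.
Law of sines gives |ML| = |KM|·sin K/sin L ≈ 17.633.

17.633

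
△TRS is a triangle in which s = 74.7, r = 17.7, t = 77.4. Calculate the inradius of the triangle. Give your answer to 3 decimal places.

Semiperimeter p = (77.4 + 17.7 + 74.7)/2 = 84.9.
Heron's formula: area = √(84.9·7.5·67.2·10.2) ≈ 660.65.
Inradius = area/p = 660.65/84.9 ≈ 7.7815.

7.781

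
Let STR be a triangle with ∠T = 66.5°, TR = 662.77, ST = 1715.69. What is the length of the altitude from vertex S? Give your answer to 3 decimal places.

By the law of cosines, RS² = ST² + TR² − 2·ST·TR·cos T = 2.476e+06, so RS ≈ 1573.5.
Area = ½·ST·TR·sin T ≈ 5.214e+05.
The altitude from S has length 2·area/TR ≈ 1573.4.

h_S ≈ 1573.391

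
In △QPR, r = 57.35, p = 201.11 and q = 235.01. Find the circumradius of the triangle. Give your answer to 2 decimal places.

135.53

By the law of cosines, cos Q = (p² + r² − q²) / (2·p·r) ≈ -0.49834, so ∠Q ≈ 119.89°.
Circumradius = q/(2 sin Q) ≈ 135.53.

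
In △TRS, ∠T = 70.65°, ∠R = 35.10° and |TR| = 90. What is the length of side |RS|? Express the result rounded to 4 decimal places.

The third angle is ∠S = 180° − ∠T − ∠R = 74.25°.
Law of sines: |RS| = |TR|·sin T/sin S ≈ 88.229.

88.2286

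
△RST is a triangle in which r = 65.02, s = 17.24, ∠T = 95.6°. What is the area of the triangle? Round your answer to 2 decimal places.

Area = ½·r·s·sin T ≈ 557.8.

557.80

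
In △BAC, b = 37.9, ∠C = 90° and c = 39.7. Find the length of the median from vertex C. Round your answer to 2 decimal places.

Law of sines: sin B = b·sin C/c ≈ 0.95466.
Since c ≥ b, only the acute value applies: ∠B ≈ 72.68°.
Then ∠A = 180° − ∠C − ∠B ≈ 17.32°.
Law of sines gives a = c·sin A/sin C ≈ 11.819.
Median from C: ½√(2·b² + 2·a² − c²) ≈ 19.85.

19.85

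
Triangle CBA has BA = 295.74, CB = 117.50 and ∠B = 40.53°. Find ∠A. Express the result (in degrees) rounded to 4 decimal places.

20.2989

By the law of cosines, AC² = CB² + BA² − 2·CB·BA·cos B = 48445, so AC ≈ 220.1.
Law of cosines again: cos A = (BA² + AC² − CB²)/(2·BA·AC) ≈ 0.93790, so ∠A ≈ 20.30°.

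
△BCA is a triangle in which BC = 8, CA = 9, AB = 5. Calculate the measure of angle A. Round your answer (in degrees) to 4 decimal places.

62.1819

By the law of cosines, cos A = (CA² + AB² − BC²) / (2·CA·AB) ≈ 0.46667, so ∠A ≈ 62.18°.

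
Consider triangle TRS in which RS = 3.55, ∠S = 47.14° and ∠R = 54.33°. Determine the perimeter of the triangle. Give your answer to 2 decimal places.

9.15

The third angle is ∠T = 180° − ∠R − ∠S = 78.53°.
Law of sines: ST = RS·sin R/sin T ≈ 2.9428.
Law of sines: TR = RS·sin S/sin T ≈ 2.6552.
Semiperimeter s = (3.55+2.9428+2.6552)/2 = 4.574.
Perimeter = 3.55 + 2.9428 + 2.6552 = 9.148.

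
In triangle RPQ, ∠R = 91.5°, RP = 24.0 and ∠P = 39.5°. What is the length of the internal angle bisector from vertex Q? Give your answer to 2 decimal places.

The third angle is ∠Q = 180° − ∠R − ∠P = 49.00°.
Law of sines: PQ = RP·sin R/sin Q ≈ 31.789.
Law of sines: QR = RP·sin P/sin Q ≈ 20.227.
The bisector from Q has length 2·PQ·QR·cos(∠Q/2)/(PQ+QR) ≈ 22.497.

t_Q ≈ 22.50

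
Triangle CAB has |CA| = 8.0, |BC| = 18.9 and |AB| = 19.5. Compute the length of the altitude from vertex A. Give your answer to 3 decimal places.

h_A ≈ 7.926

Semiperimeter s = (19.5 + 18.9 + 8)/2 = 23.2.
Heron's formula: area = √(23.2·3.7·4.3·15.2) ≈ 74.903.
The altitude from A has length 2·area/|BC| ≈ 7.9263.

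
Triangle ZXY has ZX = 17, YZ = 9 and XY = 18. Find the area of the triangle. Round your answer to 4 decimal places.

Semiperimeter s = (18 + 9 + 17)/2 = 22.
Heron's formula: area = √(22·4·13·5) ≈ 75.631.

area ≈ 75.6307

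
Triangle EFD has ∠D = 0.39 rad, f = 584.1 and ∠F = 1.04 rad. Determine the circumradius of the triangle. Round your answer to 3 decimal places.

The third angle is ∠E = π − ∠F − ∠D = 1.712 rad.
Law of sines: e = f·sin E/sin F ≈ 670.59.
Law of sines: d = f·sin D/sin F ≈ 257.5.
Circumradius = f/(2 sin F) ≈ 338.65.

338.646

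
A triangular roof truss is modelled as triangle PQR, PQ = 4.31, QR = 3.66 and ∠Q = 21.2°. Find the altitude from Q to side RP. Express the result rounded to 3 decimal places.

By the law of cosines, RP² = PQ² + QR² − 2·PQ·QR·cos Q = 2.5576, so RP ≈ 1.5993.
Area = ½·PQ·QR·sin Q ≈ 2.8522.
The altitude from Q has length 2·area/RP ≈ 3.567.

h_Q ≈ 3.567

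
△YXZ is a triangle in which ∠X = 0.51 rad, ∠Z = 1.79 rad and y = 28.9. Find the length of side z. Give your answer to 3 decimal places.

37.828

The third angle is ∠Y = π − ∠X − ∠Z = 0.842 rad.
Law of sines: z = y·sin Z/sin Y ≈ 37.828.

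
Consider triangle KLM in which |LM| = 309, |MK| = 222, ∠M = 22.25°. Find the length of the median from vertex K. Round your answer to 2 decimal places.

m_K ≈ 98.31

By the law of cosines, |KL|² = |LM|² + |MK|² − 2·|LM|·|MK|·cos M = 17785, so |KL| ≈ 133.36.
Median from K: ½√(2·|MK|² + 2·|KL|² − |LM|²) ≈ 98.306.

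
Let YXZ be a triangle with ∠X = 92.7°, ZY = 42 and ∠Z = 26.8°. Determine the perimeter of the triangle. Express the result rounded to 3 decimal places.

perimeter ≈ 97.553

The third angle is ∠Y = 180° − ∠X − ∠Z = 60.50°.
Law of sines: XZ = ZY·sin Y/sin X ≈ 36.596.
Law of sines: YX = ZY·sin Z/sin X ≈ 18.958.
Semiperimeter s = (36.596+42+18.958)/2 = 48.777.
Perimeter = 36.596 + 42 + 18.958 = 97.553.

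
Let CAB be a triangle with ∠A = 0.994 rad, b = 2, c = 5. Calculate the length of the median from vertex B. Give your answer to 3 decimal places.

By the law of cosines, a² = b² + c² − 2·b·c·cos A = 18.093, so a ≈ 4.2536.
Median from B: ½√(2·c² + 2·a² − b²) ≈ 4.5328.

4.533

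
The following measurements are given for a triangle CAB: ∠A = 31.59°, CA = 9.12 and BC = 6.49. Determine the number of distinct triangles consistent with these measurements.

CA·sin A = 9.12·sin(31.59°) ≈ 4.777.
Since CA sin A < BC < CA (4.777 < 6.49 < 9.12), two triangles exist.

2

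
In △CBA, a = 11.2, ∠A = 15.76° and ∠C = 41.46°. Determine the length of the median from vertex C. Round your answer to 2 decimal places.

21.85

The third angle is ∠B = 180° − ∠A − ∠C = 122.78°.
Law of sines: c = a·sin C/sin A ≈ 27.302.
Law of sines: b = a·sin B/sin A ≈ 34.669.
Median from C: ½√(2·b² + 2·a² − c²) ≈ 21.848.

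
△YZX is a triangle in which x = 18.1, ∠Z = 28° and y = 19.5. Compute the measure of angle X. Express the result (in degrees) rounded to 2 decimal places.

∠X ≈ 67.51°

By the law of cosines, z² = x² + y² − 2·x·y·cos Z = 84.587, so z ≈ 9.1971.
Law of cosines again: cos X = (y² + z² − x²)/(2·y·z) ≈ 0.38258, so ∠X ≈ 67.51°.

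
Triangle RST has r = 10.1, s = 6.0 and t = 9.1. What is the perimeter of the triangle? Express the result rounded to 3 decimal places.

perimeter ≈ 25.200

Perimeter = 10.1 + 6 + 9.1 = 25.2.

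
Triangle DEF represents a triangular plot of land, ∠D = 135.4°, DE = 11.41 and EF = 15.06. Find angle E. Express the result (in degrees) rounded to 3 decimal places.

Law of sines: sin F = DE·sin D/EF ≈ 0.53198.
Since EF ≥ DE, only the acute value applies: ∠F ≈ 32.14°.
Then ∠E = 180° − ∠D − ∠F ≈ 12.46°.

12.461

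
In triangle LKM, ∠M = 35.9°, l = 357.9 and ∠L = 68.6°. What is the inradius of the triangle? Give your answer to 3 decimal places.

r ≈ 81.743

The third angle is ∠K = 180° − ∠M − ∠L = 75.50°.
Law of sines: k = l·sin K/sin L ≈ 372.16.
Law of sines: m = l·sin M/sin L ≈ 225.4.
Area = ½·l·k·sin M ≈ 39051.
Semiperimeter s = (357.9+372.16+225.4)/2 = 477.73.
Inradius = area/s = 39051/477.73 ≈ 81.743.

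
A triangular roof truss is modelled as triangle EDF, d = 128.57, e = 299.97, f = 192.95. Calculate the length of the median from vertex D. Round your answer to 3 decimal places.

m_D ≈ 243.871

Median from D: ½√(2·f² + 2·e² − d²) ≈ 243.87.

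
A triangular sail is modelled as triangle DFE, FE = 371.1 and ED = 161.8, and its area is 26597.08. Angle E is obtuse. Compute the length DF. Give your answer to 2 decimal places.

From area = ½·FE·ED·sin E, we get sin E = 2·area/(FE·ED) ≈ 0.88592.
Taking the obtuse solution, ∠E ≈ 117.64°.
Law of cosines then gives DF ≈ 468.61.

468.61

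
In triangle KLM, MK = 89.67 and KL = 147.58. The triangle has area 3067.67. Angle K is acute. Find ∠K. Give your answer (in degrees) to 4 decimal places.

∠K ≈ 27.6211°

From area = ½·MK·KL·sin K, we get sin K = 2·area/(MK·KL) ≈ 0.46362.
Taking the acute solution, ∠K ≈ 27.62°.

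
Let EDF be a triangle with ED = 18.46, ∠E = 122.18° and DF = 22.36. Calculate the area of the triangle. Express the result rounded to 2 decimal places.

Law of sines: sin F = ED·sin E/DF ≈ 0.69875.
Since DF ≥ ED, only the acute value applies: ∠F ≈ 44.33°.
Then ∠D = 180° − ∠E − ∠F ≈ 13.49°.
Law of sines gives FE = DF·sin D/sin E ≈ 6.164.
Area = ½·DF·ED·sin D ≈ 48.154.

area ≈ 48.15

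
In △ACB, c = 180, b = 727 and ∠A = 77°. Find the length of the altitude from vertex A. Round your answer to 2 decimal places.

By the law of cosines, a² = c² + b² − 2·c·b·cos A = 5.0205e+05, so a ≈ 708.56.
Area = ½·c·b·sin A ≈ 63753.
The altitude from A has length 2·area/a ≈ 179.95.

179.95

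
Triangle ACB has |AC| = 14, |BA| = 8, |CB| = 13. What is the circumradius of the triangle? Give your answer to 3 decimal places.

R ≈ 7.113

By the law of cosines, cos A = (|BA|² + |AC|² − |CB|²) / (2·|BA|·|AC|) ≈ 0.40625, so ∠A ≈ 66.03°.
Circumradius = |CB|/(2 sin A) ≈ 7.1134.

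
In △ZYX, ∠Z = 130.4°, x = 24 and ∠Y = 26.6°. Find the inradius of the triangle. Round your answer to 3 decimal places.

The third angle is ∠X = 180° − ∠Z − ∠Y = 23.00°.
Law of sines: z = x·sin Z/sin X ≈ 46.776.
Law of sines: y = x·sin Y/sin X ≈ 27.503.
Area = ½·x·z·sin Y ≈ 251.33.
Semiperimeter s = (46.776+27.503+24)/2 = 49.14.
Inradius = area/s = 251.33/49.14 ≈ 5.1147.

r ≈ 5.115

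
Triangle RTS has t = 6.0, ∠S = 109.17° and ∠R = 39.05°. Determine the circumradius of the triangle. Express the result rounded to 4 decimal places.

The third angle is ∠T = 180° − ∠S − ∠R = 31.78°.
Law of sines: r = t·sin R/sin T ≈ 7.1773.
Law of sines: s = t·sin S/sin T ≈ 10.761.
Circumradius = t/(2 sin T) ≈ 5.6963.

5.6963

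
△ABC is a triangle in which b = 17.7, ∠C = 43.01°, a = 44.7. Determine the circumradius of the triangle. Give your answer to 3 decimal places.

By the law of cosines, c² = a² + b² − 2·a·b·cos C = 1154.3, so c ≈ 33.975.
Area = ½·a·b·sin C ≈ 269.85.
Circumradius = c/(2 sin C) ≈ 24.904.

24.904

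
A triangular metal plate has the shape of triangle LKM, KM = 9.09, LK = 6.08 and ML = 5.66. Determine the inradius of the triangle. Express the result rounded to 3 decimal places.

Semiperimeter s = (9.09 + 5.66 + 6.08)/2 = 10.415.
Heron's formula: area = √(10.415·1.325·4.755·4.335) ≈ 16.866.
Inradius = area/s = 16.866/10.415 ≈ 1.6194.

1.619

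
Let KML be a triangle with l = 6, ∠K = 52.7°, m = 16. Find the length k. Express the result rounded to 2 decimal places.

13.25

By the law of cosines, k² = m² + l² − 2·m·l·cos K = 175.65, so k ≈ 13.253.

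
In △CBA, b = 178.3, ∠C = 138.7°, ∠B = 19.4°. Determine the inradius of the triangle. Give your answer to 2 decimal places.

32.15

The third angle is ∠A = 180° − ∠C − ∠B = 21.90°.
Law of sines: c = b·sin C/sin B ≈ 354.28.
Law of sines: a = b·sin A/sin B ≈ 200.22.
Area = ½·b·c·sin A ≈ 11780.
Semiperimeter s = (354.28+178.3+200.22)/2 = 366.4.
Inradius = area/s = 11780/366.4 ≈ 32.152.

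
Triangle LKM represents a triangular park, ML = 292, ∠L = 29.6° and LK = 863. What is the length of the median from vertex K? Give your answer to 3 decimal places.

m_K ≈ 739.578

By the law of cosines, KM² = ML² + LK² − 2·ML·LK·cos L = 3.9181e+05, so KM ≈ 625.95.
Median from K: ½√(2·LK² + 2·KM² − ML²) ≈ 739.58.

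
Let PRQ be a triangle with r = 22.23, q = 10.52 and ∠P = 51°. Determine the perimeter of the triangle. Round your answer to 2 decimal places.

perimeter ≈ 50.37

By the law of cosines, p² = r² + q² − 2·r·q·cos P = 310.5, so p ≈ 17.621.
Semiperimeter s = (17.621+22.23+10.52)/2 = 25.185.
Perimeter = 17.621 + 22.23 + 10.52 = 50.371.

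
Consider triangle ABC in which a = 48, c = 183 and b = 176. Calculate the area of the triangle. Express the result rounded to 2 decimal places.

area ≈ 4223.68

Semiperimeter s = (48 + 176 + 183)/2 = 203.5.
Heron's formula: area = √(203.5·155.5·27.5·20.5) ≈ 4223.7.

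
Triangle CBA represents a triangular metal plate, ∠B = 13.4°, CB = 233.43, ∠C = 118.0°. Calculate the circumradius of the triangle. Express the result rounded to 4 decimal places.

R ≈ 155.5970

The third angle is ∠A = 180° − ∠C − ∠B = 48.60°.
Law of sines: BA = CB·sin C/sin A ≈ 274.77.
Law of sines: AC = CB·sin B/sin A ≈ 72.119.
Circumradius = CB/(2 sin A) ≈ 155.6.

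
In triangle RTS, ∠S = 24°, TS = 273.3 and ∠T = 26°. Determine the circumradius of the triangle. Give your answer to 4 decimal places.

The third angle is ∠R = 180° − ∠T − ∠S = 130.00°.
Law of sines: SR = TS·sin T/sin R ≈ 156.4.
Law of sines: RT = TS·sin S/sin R ≈ 145.11.
Circumradius = TS/(2 sin R) ≈ 178.38.

178.3839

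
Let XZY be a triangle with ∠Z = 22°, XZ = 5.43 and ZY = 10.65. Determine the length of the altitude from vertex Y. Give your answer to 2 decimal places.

h_Y ≈ 3.99

By the law of cosines, YX² = XZ² + ZY² − 2·XZ·ZY·cos Z = 35.67, so YX ≈ 5.9725.
Area = ½·XZ·ZY·sin Z ≈ 10.832.
The altitude from Y has length 2·area/XZ ≈ 3.9896.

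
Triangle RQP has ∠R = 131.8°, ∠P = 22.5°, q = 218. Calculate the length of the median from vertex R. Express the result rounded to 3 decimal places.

84.597

The third angle is ∠Q = 180° − ∠P − ∠R = 25.70°.
Law of sines: r = q·sin R/sin Q ≈ 374.75.
Law of sines: p = q·sin P/sin Q ≈ 192.37.
Median from R: ½√(2·q² + 2·p² − r²) ≈ 84.597.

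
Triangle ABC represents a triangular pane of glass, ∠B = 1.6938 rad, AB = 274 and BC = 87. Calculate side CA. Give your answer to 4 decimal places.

297.4803

By the law of cosines, CA² = AB² + BC² − 2·AB·BC·cos B = 88495, so CA ≈ 297.48.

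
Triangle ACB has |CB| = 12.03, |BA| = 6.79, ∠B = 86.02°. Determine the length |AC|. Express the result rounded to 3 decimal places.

13.397

By the law of cosines, |AC|² = |CB|² + |BA|² − 2·|CB|·|BA|·cos B = 179.49, so |AC| ≈ 13.397.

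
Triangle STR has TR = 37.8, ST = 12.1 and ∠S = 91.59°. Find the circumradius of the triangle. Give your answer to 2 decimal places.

18.91

Law of sines: sin R = ST·sin S/TR ≈ 0.31998.
Since TR ≥ ST, only the acute value applies: ∠R ≈ 18.66°.
Then ∠T = 180° − ∠S − ∠R ≈ 69.75°.
Law of sines gives RS = TR·sin T/sin S ≈ 35.477.
Circumradius = TR/(2 sin S) ≈ 18.907.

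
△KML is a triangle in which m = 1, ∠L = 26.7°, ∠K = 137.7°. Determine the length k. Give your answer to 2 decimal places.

The third angle is ∠M = 180° − ∠L − ∠K = 15.60°.
Law of sines: k = m·sin K/sin M ≈ 2.5027.

2.50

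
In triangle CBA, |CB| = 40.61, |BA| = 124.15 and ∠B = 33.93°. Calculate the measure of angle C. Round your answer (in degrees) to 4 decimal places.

∠C ≈ 132.0016°

By the law of cosines, |AC|² = |CB|² + |BA|² − 2·|CB|·|BA|·cos B = 8695.9, so |AC| ≈ 93.252.
Law of cosines again: cos C = (|AC|² + |CB|² − |BA|²)/(2·|AC|·|CB|) ≈ -0.66915, so ∠C ≈ 132.00°.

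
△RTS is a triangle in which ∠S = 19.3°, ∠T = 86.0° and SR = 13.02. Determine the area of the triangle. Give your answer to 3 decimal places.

area ≈ 27.088

The third angle is ∠R = 180° − ∠T − ∠S = 74.70°.
Law of sines: TS = SR·sin R/sin T ≈ 12.589.
Law of sines: RT = SR·sin S/sin T ≈ 4.3138.
Area = ½·SR·TS·sin S ≈ 27.088.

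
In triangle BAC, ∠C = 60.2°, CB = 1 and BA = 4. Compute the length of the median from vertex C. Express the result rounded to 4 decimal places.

Law of sines: sin A = CB·sin C/BA ≈ 0.21694.
Since BA ≥ CB, only the acute value applies: ∠A ≈ 12.53°.
Then ∠B = 180° − ∠C − ∠A ≈ 107.27°.
Law of sines gives AC = BA·sin B/sin C ≈ 4.4017.
Median from C: ½√(2·AC² + 2·CB² − BA²) ≈ 2.4875.

m_C ≈ 2.4875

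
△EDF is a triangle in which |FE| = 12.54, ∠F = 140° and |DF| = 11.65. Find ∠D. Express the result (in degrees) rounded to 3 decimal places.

20.767

By the law of cosines, |ED|² = |DF|² + |FE|² − 2·|DF|·|FE|·cos F = 516.8, so |ED| ≈ 22.733.
Law of cosines again: cos D = (|ED|² + |DF|² − |FE|²)/(2·|ED|·|DF|) ≈ 0.93503, so ∠D ≈ 20.77°.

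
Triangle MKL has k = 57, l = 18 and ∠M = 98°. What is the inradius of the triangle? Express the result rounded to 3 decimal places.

7.410

By the law of cosines, m² = k² + l² − 2·k·l·cos M = 3858.6, so m ≈ 62.117.
Area = ½·k·l·sin M ≈ 508.01.
Semiperimeter s = (62.117+57+18)/2 = 68.559.
Inradius = area/s = 508.01/68.559 ≈ 7.4098.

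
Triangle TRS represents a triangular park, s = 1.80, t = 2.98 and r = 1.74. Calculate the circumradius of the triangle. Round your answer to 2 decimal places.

By the law of cosines, cos T = (r² + s² − t²) / (2·r·s) ≈ -0.41711, so ∠T ≈ 114.65°.
Circumradius = t/(2 sin T) ≈ 1.6394.

1.64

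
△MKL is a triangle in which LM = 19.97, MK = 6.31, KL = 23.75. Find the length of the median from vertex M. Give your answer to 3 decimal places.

Median from M: ½√(2·LM² + 2·MK² − KL²) ≈ 8.8483.

8.848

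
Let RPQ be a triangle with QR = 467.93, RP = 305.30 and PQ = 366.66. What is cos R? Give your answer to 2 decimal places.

By the law of cosines, cos R = (QR² + RP² − PQ²) / (2·QR·RP) ≈ 0.62204, so ∠R ≈ 51.54°.

0.62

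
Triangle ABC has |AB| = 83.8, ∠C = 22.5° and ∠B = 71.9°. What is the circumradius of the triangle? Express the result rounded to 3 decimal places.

R ≈ 109.490

The third angle is ∠A = 180° − ∠B − ∠C = 85.60°.
Law of sines: |BC| = |AB|·sin A/sin C ≈ 218.33.
Law of sines: |CA| = |AB|·sin B/sin C ≈ 208.14.
Circumradius = |AB|/(2 sin C) ≈ 109.49.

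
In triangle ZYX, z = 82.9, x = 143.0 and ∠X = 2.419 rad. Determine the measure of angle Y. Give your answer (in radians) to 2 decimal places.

Law of sines: sin Z = z·sin X/x ≈ 0.38339.
Since x ≥ z, only the acute value applies: ∠Z ≈ 0.393 rad.
Then ∠Y = π − ∠X − ∠Z ≈ 0.329 rad.

∠Y ≈ 0.33 rad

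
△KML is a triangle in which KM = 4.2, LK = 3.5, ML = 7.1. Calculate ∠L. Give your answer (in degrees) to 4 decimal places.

By the law of cosines, cos L = (ML² + LK² − KM²) / (2·ML·LK) ≈ 0.90584, so ∠L ≈ 25.06°.

∠L ≈ 25.0640°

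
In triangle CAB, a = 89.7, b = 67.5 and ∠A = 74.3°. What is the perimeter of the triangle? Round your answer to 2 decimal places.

perimeter ≈ 237.30

Law of sines: sin B = b·sin A/a ≈ 0.72443.
Since a ≥ b, only the acute value applies: ∠B ≈ 46.42°.
Then ∠C = 180° − ∠A − ∠B ≈ 59.28°.
Law of sines gives c = a·sin C/sin A ≈ 80.1.
Semiperimeter s = (80.1+89.7+67.5)/2 = 118.65.
Perimeter = 80.1 + 89.7 + 67.5 = 237.3.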